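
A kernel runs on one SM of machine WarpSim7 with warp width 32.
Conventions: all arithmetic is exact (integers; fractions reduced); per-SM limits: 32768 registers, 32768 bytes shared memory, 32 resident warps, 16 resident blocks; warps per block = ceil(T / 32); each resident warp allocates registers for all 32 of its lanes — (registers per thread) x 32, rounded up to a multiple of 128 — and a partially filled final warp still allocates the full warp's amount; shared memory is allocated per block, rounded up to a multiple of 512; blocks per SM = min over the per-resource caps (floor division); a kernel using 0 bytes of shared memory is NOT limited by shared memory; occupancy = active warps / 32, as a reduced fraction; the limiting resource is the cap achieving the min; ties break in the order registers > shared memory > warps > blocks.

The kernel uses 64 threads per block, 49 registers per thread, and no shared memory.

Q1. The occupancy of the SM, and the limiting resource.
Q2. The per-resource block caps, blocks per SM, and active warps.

Answer: occupancy 9/16, limited by registers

registers: 9 blocks
shared memory: no limit (kernel uses none)
warps: 16 blocks
blocks: 16 blocks

Answer: 9 blocks, 18 active warps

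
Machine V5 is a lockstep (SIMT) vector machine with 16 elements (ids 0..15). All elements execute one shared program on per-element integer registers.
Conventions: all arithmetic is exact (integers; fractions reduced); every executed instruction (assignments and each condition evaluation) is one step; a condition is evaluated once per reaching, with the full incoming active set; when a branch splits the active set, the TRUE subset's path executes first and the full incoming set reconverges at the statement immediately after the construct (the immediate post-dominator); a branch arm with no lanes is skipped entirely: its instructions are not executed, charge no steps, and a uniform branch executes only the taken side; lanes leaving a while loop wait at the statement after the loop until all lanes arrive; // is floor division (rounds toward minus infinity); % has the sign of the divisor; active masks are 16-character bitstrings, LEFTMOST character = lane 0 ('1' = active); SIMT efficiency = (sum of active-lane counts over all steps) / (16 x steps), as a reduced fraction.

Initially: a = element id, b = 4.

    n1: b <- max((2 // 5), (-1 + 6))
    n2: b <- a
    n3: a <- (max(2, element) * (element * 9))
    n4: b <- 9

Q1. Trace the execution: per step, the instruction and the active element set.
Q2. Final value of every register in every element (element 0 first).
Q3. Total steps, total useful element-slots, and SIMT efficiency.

step 0: b <- max((2 // 5), (-1 + 6)) 1111111111111111
step 1: b <- a                       1111111111111111
step 2: a <- (max(2, element) * (element * 9)) 1111111111111111
step 3: b <- 9                       1111111111111111

Answer: 4 steps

a: 0,18,36,81,144,225,324,441,576,729,900,1089,1296,1521,1764,2025
b: 9,9,9,9,9,9,9,9,9,9,9,9,9,9,9,9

steps = 4; useful = 64; efficiency = 64/64 = 1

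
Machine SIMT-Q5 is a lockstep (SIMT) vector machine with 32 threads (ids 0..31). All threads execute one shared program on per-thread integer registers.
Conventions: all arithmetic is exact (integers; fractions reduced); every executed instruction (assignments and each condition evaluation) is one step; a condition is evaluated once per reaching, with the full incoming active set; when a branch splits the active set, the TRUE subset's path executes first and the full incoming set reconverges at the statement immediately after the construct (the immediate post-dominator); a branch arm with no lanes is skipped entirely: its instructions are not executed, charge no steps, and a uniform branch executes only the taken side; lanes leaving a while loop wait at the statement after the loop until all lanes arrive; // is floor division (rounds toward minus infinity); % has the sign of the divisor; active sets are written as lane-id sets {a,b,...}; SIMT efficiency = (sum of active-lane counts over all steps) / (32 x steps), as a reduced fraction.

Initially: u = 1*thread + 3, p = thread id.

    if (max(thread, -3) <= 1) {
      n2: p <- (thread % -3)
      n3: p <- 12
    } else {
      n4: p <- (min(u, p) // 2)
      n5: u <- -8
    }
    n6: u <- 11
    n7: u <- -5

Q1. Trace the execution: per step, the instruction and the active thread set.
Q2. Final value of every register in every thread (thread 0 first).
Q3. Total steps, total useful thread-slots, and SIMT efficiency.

step 0: eval (max(thread, -3) <= 1)  {0,1,2,3,4,5,6,7,8,9,10,11,12,13,14,15,16,17,18,19,20,21,22,23,24,25,26,27,28,29,30,31}
step 1: p <- (thread % -3)           {0,1}
step 2: p <- 12                      {0,1}
step 3: p <- (min(u, p) // 2)        {2,3,4,5,6,7,8,9,10,11,12,13,14,15,16,17,18,19,20,21,22,23,24,25,26,27,28,29,30,31}
step 4: u <- -8                      {2,3,4,5,6,7,8,9,10,11,12,13,14,15,16,17,18,19,20,21,22,23,24,25,26,27,28,29,30,31}
step 5: u <- 11                      {0,1,2,3,4,5,6,7,8,9,10,11,12,13,14,15,16,17,18,19,20,21,22,23,24,25,26,27,28,29,30,31}
step 6: u <- -5                      {0,1,2,3,4,5,6,7,8,9,10,11,12,13,14,15,16,17,18,19,20,21,22,23,24,25,26,27,28,29,30,31}

Answer: 7 steps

u: -5,-5,-5,-5,-5,-5,-5,-5,-5,-5,-5,-5,-5,-5,-5,-5,-5,-5,-5,-5,-5,-5,-5,-5,-5,-5,-5,-5,-5,-5,-5,-5
p: 12,12,1,1,2,2,3,3,4,4,5,5,6,6,7,7,8,8,9,9,10,10,11,11,12,12,13,13,14,14,15,15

steps = 7; useful = 160; efficiency = 160/224 = 5/7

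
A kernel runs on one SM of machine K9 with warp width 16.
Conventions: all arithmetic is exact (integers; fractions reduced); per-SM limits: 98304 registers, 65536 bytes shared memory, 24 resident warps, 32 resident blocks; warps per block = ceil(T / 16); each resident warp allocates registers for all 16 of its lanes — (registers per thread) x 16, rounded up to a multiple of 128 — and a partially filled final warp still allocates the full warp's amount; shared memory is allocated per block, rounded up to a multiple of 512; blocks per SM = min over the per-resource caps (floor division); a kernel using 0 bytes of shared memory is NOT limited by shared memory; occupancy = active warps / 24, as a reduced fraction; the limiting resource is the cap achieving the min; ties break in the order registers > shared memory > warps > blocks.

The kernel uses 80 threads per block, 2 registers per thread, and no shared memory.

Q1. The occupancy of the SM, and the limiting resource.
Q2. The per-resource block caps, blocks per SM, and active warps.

Answer: occupancy 5/6, limited by warps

registers: 153 blocks
shared memory: no limit (kernel uses none)
warps: 4 blocks
blocks: 32 blocks

Answer: 4 blocks, 20 active warps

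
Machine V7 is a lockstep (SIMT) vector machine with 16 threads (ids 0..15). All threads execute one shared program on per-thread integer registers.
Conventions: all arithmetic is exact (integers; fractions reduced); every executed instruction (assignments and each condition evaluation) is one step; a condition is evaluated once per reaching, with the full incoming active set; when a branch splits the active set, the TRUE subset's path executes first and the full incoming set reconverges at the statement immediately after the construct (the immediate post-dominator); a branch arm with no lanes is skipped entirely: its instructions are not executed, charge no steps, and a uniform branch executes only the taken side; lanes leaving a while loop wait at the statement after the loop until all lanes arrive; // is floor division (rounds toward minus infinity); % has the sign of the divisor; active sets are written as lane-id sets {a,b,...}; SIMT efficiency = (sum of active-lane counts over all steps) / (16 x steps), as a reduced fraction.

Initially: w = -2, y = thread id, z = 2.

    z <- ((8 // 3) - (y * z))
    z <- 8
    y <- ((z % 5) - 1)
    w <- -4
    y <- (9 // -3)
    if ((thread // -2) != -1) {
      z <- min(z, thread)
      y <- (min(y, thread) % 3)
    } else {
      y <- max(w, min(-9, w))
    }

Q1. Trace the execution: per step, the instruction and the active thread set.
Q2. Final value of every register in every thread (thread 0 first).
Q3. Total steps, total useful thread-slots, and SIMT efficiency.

step 0: z <- ((8 // 3) - (y * z))    {0,1,2,3,4,5,6,7,8,9,10,11,12,13,14,15}
step 1: z <- 8                       {0,1,2,3,4,5,6,7,8,9,10,11,12,13,14,15}
step 2: y <- ((z % 5) - 1)           {0,1,2,3,4,5,6,7,8,9,10,11,12,13,14,15}
step 3: w <- -4                      {0,1,2,3,4,5,6,7,8,9,10,11,12,13,14,15}
step 4: y <- (9 // -3)               {0,1,2,3,4,5,6,7,8,9,10,11,12,13,14,15}
step 5: eval ((thread // -2) != -1)  {0,1,2,3,4,5,6,7,8,9,10,11,12,13,14,15}
step 6: z <- min(z, thread)          {0,3,4,5,6,7,8,9,10,11,12,13,14,15}
step 7: y <- (min(y, thread) % 3)    {0,3,4,5,6,7,8,9,10,11,12,13,14,15}
step 8: y <- max(w, min(-9, w))      {1,2}

Answer: 9 steps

w: -4,-4,-4,-4,-4,-4,-4,-4,-4,-4,-4,-4,-4,-4,-4,-4
y: 0,-4,-4,0,0,0,0,0,0,0,0,0,0,0,0,0
z: 0,8,8,3,4,5,6,7,8,8,8,8,8,8,8,8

steps = 9; useful = 126; efficiency = 126/144 = 7/8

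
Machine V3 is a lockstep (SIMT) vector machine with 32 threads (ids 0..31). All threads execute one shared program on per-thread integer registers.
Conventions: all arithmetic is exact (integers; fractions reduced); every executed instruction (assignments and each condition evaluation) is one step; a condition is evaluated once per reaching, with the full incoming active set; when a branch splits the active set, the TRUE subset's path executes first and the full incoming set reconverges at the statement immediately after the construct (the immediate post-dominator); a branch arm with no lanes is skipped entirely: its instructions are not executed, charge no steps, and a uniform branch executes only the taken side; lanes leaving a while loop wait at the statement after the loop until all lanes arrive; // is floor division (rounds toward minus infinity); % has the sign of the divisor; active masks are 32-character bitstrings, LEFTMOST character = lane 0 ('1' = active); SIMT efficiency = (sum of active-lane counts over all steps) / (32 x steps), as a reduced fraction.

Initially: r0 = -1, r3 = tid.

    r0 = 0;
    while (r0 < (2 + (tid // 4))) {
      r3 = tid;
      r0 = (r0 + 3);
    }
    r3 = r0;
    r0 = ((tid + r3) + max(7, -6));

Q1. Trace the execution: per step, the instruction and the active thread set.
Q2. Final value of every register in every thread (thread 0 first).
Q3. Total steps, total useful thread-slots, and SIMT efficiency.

step 0: r0 <- 0                      11111111111111111111111111111111
step 1: eval (r0 < (2 + (tid // 4))) 11111111111111111111111111111111
step 2: r3 <- tid                    11111111111111111111111111111111
step 3: r0 <- (r0 + 3)               11111111111111111111111111111111
step 4: eval (r0 < (2 + (tid // 4))) 11111111111111111111111111111111
step 5: r3 <- tid                    00000000111111111111111111111111
step 6: r0 <- (r0 + 3)               00000000111111111111111111111111
step 7: eval (r0 < (2 + (tid // 4))) 00000000111111111111111111111111
step 8: r3 <- tid                    00000000000000000000111111111111
step 9: r0 <- (r0 + 3)               00000000000000000000111111111111
step 10: eval (r0 < (2 + (tid // 4))) 00000000000000000000111111111111
step 11: r3 <- r0                     11111111111111111111111111111111
step 12: r0 <- ((tid + r3) + max(7, -6)) 11111111111111111111111111111111

Answer: 13 steps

r0: 10,11,12,13,14,15,16,17,21,22,23,24,25,26,27,28,29,30,31,32,36,37,38,39,40,41,42,43,44,45,46,47
r3: 3,3,3,3,3,3,3,3,6,6,6,6,6,6,6,6,6,6,6,6,9,9,9,9,9,9,9,9,9,9,9,9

steps = 13; useful = 332; efficiency = 332/416 = 83/104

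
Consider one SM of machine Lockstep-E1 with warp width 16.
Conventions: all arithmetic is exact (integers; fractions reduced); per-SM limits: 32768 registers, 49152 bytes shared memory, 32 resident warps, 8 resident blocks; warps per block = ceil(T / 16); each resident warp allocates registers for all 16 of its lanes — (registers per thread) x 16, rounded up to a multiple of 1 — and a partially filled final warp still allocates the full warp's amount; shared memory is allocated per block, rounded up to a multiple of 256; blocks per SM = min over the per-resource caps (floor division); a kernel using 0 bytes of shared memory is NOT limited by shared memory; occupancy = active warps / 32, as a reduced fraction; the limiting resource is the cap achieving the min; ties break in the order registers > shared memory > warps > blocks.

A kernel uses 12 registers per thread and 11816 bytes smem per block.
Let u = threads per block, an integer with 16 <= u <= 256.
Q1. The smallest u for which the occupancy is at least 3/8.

Answer: u = 33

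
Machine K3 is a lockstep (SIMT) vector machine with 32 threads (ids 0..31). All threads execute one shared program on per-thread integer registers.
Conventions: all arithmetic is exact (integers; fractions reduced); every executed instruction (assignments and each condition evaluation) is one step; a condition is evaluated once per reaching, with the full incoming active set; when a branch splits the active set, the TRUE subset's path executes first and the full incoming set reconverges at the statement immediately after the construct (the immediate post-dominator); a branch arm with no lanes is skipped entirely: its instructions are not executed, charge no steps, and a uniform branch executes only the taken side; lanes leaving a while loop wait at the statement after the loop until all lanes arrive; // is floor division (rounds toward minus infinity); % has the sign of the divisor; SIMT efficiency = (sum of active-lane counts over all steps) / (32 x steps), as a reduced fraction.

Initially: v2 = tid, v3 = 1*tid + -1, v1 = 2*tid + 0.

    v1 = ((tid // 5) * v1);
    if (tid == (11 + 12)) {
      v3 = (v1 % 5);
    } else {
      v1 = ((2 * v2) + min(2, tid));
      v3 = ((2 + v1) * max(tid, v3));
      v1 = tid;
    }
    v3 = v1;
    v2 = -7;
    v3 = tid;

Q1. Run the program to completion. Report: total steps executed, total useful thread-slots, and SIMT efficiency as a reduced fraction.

Answer: 9 steps, 254 useful, 127/144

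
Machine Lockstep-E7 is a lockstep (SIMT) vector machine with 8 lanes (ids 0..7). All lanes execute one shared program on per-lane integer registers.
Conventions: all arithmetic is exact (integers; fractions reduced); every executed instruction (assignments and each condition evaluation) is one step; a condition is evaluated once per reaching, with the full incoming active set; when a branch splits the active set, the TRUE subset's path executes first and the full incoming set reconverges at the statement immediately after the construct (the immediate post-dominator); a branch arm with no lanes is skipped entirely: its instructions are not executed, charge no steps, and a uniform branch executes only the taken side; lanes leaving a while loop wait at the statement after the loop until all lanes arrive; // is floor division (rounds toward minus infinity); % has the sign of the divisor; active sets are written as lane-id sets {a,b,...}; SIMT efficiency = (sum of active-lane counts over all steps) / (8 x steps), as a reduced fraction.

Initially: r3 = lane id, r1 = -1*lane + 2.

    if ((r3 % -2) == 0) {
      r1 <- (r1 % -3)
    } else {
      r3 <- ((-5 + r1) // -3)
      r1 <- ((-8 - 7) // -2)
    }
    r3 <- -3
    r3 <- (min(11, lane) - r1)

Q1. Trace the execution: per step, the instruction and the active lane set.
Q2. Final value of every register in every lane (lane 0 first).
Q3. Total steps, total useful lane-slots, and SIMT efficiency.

step 0: eval ((r3 % -2) == 0)        {0,1,2,3,4,5,6,7}
step 1: r1 <- (r1 % -3)              {0,2,4,6}
step 2: r3 <- ((-5 + r1) // -3)      {1,3,5,7}
step 3: r1 <- ((-8 - 7) // -2)       {1,3,5,7}
step 4: r3 <- -3                     {0,1,2,3,4,5,6,7}
step 5: r3 <- (min(11, lane) - r1)   {0,1,2,3,4,5,6,7}

Answer: 6 steps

r3: 1,-6,2,-4,6,-2,7,0
r1: -1,7,0,7,-2,7,-1,7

steps = 6; useful = 36; efficiency = 36/48 = 3/4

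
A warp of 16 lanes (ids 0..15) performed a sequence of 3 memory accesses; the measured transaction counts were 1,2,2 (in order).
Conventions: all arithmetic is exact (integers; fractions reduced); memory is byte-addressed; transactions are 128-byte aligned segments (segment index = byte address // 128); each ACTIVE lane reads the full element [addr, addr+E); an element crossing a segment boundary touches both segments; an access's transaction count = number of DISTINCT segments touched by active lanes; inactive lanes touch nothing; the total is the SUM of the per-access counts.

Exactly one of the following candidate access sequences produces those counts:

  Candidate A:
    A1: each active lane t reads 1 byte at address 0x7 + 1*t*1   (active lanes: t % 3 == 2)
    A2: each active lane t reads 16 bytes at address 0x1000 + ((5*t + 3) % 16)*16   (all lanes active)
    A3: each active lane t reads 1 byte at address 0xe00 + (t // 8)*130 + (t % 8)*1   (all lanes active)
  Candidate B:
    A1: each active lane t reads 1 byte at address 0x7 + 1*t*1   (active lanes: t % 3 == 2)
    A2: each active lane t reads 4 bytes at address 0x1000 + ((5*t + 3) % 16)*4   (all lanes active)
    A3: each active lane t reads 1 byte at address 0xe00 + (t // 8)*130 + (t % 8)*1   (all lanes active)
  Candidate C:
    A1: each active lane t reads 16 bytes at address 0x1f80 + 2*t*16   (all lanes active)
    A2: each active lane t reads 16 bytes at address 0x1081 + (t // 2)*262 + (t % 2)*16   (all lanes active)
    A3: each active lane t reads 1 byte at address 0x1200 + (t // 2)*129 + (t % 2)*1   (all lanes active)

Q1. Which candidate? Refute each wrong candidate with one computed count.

B: A2 gives 1 transaction, not 2
C: A1 gives 4 transactions, not 1
A: all counts match (1,2,2)

Answer: A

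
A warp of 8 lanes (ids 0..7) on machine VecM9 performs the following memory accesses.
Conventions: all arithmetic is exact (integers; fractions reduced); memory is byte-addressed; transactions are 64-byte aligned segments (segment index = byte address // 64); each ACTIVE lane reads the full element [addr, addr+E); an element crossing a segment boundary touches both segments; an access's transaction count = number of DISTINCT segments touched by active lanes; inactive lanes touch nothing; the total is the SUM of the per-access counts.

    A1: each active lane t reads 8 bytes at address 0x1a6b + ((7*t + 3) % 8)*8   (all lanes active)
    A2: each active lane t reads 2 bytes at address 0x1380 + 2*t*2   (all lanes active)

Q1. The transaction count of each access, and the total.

A1: 2 transactions
A2: 1 transaction

Answer: 2,1; total 3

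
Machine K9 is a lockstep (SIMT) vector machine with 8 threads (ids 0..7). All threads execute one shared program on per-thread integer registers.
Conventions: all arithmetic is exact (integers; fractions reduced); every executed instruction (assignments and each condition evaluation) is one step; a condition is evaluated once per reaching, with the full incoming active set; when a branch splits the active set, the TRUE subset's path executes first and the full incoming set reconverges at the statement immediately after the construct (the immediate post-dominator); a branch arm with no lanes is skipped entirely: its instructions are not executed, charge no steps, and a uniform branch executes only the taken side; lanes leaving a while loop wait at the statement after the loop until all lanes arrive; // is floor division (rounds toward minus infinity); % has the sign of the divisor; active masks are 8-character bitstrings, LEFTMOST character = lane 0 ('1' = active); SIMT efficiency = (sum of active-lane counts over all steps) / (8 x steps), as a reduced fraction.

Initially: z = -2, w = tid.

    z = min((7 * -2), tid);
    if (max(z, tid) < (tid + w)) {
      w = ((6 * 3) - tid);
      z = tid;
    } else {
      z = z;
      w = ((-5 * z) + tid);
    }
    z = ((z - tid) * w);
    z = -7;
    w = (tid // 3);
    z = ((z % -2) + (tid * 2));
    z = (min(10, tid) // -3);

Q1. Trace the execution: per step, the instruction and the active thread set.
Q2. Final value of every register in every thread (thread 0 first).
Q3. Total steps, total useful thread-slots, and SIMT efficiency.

step 0: z <- min((7 * -2), tid)      11111111
step 1: eval (max(z, tid) < (tid + w)) 11111111
step 2: w <- ((6 * 3) - tid)         01111111
step 3: z <- tid                     01111111
step 4: z <- z                       10000000
step 5: w <- ((-5 * z) + tid)        10000000
step 6: z <- ((z - tid) * w)         11111111
step 7: z <- -7                      11111111
step 8: w <- (tid // 3)              11111111
step 9: z <- ((z % -2) + (tid * 2))  11111111
step 10: z <- (min(10, tid) // -3)    11111111

Answer: 11 steps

z: 0,-1,-1,-1,-2,-2,-2,-3
w: 0,0,0,1,1,1,2,2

steps = 11; useful = 72; efficiency = 72/88 = 9/11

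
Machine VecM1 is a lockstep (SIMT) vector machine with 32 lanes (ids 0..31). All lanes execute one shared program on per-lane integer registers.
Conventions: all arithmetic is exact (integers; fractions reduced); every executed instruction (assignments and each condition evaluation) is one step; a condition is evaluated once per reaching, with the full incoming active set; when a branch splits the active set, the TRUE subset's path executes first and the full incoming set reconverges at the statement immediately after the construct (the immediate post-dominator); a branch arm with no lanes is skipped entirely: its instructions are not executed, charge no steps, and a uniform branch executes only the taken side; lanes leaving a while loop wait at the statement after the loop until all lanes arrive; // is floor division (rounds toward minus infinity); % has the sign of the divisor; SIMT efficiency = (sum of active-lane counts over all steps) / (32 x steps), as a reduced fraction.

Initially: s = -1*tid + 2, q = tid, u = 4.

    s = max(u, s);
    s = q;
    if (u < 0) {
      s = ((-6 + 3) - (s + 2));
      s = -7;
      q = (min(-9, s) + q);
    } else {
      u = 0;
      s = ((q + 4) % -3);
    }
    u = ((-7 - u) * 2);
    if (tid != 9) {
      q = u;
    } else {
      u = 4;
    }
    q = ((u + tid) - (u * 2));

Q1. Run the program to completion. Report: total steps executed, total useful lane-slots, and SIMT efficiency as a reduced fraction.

Answer: 10 steps, 288 useful, 9/10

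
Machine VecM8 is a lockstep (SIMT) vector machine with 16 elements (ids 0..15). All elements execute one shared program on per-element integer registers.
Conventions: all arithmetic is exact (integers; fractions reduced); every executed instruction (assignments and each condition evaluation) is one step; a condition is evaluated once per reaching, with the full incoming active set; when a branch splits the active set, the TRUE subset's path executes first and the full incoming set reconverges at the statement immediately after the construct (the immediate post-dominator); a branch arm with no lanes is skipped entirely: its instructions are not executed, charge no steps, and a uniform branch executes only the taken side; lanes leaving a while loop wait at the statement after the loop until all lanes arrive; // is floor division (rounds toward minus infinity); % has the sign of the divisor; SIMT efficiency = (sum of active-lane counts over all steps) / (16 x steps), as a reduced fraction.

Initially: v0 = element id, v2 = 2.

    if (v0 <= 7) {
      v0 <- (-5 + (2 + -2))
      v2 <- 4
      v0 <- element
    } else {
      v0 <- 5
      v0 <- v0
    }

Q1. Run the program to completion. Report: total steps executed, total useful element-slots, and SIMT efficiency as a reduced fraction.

Answer: 6 steps, 56 useful, 7/12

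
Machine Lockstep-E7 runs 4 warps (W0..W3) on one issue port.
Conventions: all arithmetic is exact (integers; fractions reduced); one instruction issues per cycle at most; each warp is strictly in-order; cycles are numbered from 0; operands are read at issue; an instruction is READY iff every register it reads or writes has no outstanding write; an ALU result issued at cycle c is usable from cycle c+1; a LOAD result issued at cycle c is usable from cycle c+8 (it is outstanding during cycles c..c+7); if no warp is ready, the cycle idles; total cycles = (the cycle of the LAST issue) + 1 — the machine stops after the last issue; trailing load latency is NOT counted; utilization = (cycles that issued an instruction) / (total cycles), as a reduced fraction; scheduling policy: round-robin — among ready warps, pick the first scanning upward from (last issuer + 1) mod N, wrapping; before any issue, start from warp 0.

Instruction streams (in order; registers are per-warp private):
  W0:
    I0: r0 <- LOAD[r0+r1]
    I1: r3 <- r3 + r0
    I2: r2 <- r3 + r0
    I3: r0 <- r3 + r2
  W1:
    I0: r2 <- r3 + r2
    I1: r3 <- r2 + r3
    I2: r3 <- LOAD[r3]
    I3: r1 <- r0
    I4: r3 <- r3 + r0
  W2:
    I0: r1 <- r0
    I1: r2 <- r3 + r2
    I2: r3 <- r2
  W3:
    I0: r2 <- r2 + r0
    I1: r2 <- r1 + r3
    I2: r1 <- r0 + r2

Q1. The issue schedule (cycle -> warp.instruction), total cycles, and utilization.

cycle 0: W0.I0
cycle 1: W1.I0
cycle 2: W2.I0
cycle 3: W3.I0
cycle 4: W1.I1
cycle 5: W2.I1
cycle 6: W3.I1
cycle 7: W1.I2
cycle 8: W2.I2
cycle 9: W3.I2
cycle 10: W0.I1
cycle 11: W1.I3
cycle 12: W0.I2
cycle 13: W0.I3
cycle 14: idle
cycle 15: W1.I4

Answer: 16 cycles, utilization 15/16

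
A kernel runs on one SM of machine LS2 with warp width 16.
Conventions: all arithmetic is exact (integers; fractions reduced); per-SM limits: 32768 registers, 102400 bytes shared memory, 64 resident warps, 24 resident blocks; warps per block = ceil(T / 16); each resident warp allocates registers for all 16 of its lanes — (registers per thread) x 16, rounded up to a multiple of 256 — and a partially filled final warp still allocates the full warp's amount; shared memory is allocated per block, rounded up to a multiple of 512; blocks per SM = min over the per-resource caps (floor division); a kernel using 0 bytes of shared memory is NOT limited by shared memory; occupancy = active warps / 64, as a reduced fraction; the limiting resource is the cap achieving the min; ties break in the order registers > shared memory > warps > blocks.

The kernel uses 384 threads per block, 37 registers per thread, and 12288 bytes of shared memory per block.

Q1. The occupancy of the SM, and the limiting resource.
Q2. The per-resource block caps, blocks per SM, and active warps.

Answer: occupancy 3/8, limited by registers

registers: 1 block
shared memory: 8 blocks
warps: 2 blocks
blocks: 24 blocks

Answer: 1 block, 24 active warps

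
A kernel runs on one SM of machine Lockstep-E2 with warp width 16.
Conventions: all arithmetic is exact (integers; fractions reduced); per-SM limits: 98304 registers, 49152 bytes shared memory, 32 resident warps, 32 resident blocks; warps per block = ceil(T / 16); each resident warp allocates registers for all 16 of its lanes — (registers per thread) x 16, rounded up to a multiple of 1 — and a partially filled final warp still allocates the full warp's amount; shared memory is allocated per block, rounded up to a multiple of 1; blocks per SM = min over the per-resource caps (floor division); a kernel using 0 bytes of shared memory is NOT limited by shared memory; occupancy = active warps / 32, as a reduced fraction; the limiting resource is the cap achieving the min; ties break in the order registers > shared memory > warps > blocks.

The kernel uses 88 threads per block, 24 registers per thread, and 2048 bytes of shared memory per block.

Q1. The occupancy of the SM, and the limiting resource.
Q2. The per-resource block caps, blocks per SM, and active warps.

Answer: occupancy 15/16, limited by warps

registers: 42 blocks
shared memory: 24 blocks
warps: 5 blocks
blocks: 32 blocks

Answer: 5 blocks, 30 active warps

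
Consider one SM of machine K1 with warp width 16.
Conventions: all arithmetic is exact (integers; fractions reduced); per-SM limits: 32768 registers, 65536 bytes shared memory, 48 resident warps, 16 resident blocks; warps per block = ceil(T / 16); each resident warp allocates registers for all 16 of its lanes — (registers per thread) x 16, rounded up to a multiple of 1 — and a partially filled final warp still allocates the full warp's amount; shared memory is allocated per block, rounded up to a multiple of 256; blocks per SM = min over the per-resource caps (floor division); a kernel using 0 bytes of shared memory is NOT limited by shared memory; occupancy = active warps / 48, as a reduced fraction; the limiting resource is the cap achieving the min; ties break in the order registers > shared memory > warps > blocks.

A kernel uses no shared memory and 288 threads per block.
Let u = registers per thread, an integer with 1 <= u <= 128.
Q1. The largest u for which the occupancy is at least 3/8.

Answer: u = 113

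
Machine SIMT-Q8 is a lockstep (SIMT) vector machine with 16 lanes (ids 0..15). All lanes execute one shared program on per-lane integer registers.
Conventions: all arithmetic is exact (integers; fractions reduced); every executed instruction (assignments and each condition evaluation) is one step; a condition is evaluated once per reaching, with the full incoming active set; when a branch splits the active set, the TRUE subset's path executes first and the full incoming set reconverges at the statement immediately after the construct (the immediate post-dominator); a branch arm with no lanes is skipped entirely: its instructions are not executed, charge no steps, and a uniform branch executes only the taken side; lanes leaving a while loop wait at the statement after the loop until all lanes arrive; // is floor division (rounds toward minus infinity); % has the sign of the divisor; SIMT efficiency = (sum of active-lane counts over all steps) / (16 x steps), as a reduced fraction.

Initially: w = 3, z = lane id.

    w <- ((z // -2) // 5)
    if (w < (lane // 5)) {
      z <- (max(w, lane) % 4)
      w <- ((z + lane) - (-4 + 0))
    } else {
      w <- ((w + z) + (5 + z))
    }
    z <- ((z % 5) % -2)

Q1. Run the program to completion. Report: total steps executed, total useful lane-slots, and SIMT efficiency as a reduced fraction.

Answer: 6 steps, 79 useful, 79/96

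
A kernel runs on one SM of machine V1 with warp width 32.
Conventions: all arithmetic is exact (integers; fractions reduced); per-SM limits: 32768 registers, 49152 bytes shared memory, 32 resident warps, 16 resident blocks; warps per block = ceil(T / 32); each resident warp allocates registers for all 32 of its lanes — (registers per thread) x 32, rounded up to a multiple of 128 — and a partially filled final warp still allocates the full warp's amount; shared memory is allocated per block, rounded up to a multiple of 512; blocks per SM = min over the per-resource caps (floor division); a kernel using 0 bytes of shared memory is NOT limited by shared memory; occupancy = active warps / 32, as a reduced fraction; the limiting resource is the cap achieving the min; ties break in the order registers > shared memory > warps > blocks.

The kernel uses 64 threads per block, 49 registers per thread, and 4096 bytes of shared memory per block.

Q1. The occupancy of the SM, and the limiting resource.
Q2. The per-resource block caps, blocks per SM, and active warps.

Answer: occupancy 9/16, limited by registers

registers: 9 blocks
shared memory: 12 blocks
warps: 16 blocks
blocks: 16 blocks

Answer: 9 blocks, 18 active warps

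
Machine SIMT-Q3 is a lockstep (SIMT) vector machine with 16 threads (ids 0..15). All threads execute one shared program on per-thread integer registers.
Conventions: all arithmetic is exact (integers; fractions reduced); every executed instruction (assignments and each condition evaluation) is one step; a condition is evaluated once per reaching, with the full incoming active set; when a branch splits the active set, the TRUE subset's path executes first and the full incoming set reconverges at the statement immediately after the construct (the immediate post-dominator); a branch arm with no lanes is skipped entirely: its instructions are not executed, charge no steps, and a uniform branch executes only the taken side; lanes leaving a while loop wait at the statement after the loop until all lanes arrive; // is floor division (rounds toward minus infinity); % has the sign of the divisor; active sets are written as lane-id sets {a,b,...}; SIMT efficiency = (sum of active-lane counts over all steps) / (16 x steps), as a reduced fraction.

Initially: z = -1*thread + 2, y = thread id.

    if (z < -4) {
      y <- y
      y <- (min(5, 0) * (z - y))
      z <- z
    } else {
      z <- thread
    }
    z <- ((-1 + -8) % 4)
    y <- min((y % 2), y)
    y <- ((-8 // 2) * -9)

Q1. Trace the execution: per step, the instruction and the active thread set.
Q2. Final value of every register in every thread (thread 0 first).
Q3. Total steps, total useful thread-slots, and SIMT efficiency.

step 0: eval (z < -4)                {0,1,2,3,4,5,6,7,8,9,10,11,12,13,14,15}
step 1: y <- y                       {7,8,9,10,11,12,13,14,15}
step 2: y <- (min(5, 0) * (z - y))   {7,8,9,10,11,12,13,14,15}
step 3: z <- z                       {7,8,9,10,11,12,13,14,15}
step 4: z <- thread                  {0,1,2,3,4,5,6}
step 5: z <- ((-1 + -8) % 4)         {0,1,2,3,4,5,6,7,8,9,10,11,12,13,14,15}
step 6: y <- min((y % 2), y)         {0,1,2,3,4,5,6,7,8,9,10,11,12,13,14,15}
step 7: y <- ((-8 // 2) * -9)        {0,1,2,3,4,5,6,7,8,9,10,11,12,13,14,15}

Answer: 8 steps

z: 3,3,3,3,3,3,3,3,3,3,3,3,3,3,3,3
y: 36,36,36,36,36,36,36,36,36,36,36,36,36,36,36,36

steps = 8; useful = 98; efficiency = 98/128 = 49/64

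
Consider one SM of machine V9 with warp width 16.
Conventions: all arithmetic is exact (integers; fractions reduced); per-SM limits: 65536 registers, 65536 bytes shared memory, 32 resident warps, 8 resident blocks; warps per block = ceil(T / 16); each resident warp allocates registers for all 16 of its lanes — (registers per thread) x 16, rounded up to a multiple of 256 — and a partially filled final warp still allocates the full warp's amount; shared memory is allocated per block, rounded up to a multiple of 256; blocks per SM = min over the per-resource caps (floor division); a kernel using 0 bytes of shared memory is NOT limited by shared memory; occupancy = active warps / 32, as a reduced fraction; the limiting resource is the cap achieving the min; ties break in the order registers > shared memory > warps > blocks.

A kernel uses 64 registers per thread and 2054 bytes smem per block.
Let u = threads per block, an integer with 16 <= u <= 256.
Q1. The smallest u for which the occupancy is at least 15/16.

Answer: u = 49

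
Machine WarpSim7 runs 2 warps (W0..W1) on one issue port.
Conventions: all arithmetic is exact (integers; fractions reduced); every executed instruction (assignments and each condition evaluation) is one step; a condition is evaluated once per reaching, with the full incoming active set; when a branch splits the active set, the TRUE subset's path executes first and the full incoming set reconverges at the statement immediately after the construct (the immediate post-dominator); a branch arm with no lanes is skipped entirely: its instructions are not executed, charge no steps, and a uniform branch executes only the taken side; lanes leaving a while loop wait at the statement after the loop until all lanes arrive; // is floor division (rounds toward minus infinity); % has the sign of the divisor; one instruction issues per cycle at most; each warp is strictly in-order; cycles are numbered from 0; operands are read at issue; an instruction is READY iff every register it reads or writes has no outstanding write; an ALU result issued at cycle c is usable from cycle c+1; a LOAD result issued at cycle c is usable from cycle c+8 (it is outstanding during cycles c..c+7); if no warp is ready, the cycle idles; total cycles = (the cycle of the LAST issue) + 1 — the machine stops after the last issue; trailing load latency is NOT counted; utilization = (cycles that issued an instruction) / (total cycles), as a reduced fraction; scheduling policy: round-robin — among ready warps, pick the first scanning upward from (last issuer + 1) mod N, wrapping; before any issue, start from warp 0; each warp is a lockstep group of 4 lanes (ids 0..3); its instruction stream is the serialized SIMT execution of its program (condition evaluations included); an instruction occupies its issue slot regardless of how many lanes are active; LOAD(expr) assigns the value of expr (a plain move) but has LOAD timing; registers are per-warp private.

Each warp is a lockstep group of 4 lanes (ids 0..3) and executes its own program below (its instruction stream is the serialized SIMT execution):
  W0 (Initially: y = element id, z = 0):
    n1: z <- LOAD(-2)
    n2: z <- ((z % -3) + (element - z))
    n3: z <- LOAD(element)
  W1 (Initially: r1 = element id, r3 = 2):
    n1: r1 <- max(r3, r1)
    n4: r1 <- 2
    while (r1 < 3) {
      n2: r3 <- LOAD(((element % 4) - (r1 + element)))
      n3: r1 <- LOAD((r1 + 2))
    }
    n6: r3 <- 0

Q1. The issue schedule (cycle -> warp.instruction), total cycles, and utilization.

cycle 0: W0.I0
cycle 1: W1.I0
cycle 2: W1.I1
cycle 3: W1.I2
cycle 4: W1.I3
cycle 5: W1.I4
cycle 6: idle
cycle 7: idle
cycle 8: W0.I1
cycle 9: W0.I2
cycle 10: idle
cycle 11: idle
cycle 12: idle
cycle 13: W1.I5
cycle 14: W1.I6

Answer: 15 cycles, utilization 2/3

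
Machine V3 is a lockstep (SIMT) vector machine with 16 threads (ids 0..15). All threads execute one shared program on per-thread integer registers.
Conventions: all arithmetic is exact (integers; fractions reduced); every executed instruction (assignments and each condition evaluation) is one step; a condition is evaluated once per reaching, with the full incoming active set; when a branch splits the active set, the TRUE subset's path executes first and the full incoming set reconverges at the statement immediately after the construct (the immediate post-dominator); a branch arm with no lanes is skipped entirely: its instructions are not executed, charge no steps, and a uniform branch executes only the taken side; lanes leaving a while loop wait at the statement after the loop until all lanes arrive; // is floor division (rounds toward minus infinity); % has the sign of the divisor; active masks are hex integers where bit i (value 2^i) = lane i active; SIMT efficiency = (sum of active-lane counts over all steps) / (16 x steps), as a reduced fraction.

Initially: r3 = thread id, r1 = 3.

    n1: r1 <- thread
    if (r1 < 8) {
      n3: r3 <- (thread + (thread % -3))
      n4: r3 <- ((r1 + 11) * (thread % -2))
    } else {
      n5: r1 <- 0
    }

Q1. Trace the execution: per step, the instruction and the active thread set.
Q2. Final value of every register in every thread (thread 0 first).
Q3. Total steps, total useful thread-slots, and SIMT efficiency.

step 0: r1 <- thread                 0xffff
step 1: eval (r1 < 8)                0xffff
step 2: r3 <- (thread + (thread % -3)) 0x00ff
step 3: r3 <- ((r1 + 11) * (thread % -2)) 0x00ff
step 4: r1 <- 0                      0xff00

Answer: 5 steps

r3: 0,-12,0,-14,0,-16,0,-18,8,9,10,11,12,13,14,15
r1: 0,1,2,3,4,5,6,7,0,0,0,0,0,0,0,0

steps = 5; useful = 56; efficiency = 56/80 = 7/10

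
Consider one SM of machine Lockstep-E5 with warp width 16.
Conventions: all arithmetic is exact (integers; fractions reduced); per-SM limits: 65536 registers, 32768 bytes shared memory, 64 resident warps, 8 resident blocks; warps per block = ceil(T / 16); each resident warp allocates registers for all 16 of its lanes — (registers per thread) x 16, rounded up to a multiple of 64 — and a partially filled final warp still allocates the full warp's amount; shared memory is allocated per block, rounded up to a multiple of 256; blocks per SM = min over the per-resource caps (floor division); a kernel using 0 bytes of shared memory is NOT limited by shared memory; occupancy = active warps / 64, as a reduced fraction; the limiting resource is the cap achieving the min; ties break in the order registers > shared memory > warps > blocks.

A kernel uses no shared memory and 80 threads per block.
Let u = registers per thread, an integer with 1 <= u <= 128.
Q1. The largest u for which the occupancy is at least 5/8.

Answer: u = 100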